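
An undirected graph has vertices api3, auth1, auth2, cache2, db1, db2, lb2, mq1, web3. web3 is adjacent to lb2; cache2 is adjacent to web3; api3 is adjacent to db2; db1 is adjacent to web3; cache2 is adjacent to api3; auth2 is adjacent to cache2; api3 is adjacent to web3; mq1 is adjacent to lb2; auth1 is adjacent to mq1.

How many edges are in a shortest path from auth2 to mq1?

4

Distance 0: auth2.
Distance 1: cache2.
Distance 2: api3, web3.
Distance 3: db1, db2, lb2.
Distance 4: mq1 — contains mq1.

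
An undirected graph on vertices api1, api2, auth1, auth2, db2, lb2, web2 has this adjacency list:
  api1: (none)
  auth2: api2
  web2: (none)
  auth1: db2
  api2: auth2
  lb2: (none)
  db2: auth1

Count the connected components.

5

From api1: component {api1}.
From api2: component {api2, auth2}.
From auth1: component {auth1, db2}.
From lb2: component {lb2}.
From web2: component {web2}.
That's 5 components.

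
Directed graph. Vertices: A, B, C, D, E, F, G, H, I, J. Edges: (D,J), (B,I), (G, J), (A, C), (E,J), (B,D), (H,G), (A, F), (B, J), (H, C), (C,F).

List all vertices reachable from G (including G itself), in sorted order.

G, J

Start at G.
Its neighbours: J.
Nothing further is reachable.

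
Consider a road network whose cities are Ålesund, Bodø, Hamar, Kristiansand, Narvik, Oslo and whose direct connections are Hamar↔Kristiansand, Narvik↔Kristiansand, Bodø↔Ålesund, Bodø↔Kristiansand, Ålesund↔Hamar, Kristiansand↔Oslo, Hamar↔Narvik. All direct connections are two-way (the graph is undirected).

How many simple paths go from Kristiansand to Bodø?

Kristiansand–Bodø
Kristiansand–Hamar–Ålesund–Bodø
Kristiansand–Narvik–Hamar–Ålesund–Bodø

3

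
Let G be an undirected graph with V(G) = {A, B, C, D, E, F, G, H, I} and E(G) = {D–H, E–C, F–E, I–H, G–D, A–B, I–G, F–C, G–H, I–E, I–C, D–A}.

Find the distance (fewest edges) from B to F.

6

Distance 0: B.
Distance 1: A.
Distance 2: D.
Distance 3: G, H.
Distance 4: I.
Distance 5: C, E.
Distance 6: F — contains F.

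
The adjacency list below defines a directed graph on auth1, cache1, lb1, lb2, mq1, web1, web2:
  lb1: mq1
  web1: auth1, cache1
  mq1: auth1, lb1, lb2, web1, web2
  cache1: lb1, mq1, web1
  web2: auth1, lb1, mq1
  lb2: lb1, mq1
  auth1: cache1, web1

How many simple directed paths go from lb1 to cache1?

lb1→mq1→auth1→cache1
lb1→mq1→auth1→web1→cache1
lb1→mq1→web1→auth1→cache1
lb1→mq1→web1→cache1
lb1→mq1→web2→auth1→cache1
lb1→mq1→web2→auth1→web1→cache1

6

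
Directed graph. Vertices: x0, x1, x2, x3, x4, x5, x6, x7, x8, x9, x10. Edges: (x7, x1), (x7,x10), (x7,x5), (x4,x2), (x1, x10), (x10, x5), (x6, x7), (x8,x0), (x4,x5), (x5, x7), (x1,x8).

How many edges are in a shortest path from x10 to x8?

Distance 0: x10.
Distance 1: x5.
Distance 2: x7.
Distance 3: x1.
Distance 4: x8 — contains x8.

4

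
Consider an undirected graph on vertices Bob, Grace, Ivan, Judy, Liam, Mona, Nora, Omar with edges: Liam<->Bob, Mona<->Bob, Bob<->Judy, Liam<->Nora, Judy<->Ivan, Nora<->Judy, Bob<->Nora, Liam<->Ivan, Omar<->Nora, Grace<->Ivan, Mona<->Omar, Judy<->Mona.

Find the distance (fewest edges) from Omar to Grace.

4

Distance 0: Omar.
Distance 1: Mona, Nora.
Distance 2: Bob, Judy, Liam.
Distance 3: Ivan.
Distance 4: Grace — contains Grace.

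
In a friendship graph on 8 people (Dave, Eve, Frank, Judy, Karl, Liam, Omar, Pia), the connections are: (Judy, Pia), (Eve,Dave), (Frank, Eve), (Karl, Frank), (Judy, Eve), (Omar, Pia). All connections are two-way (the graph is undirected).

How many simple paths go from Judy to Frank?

1

Judy–Eve–Frank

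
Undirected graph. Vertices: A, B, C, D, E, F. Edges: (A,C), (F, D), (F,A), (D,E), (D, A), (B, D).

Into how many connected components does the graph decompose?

From A: component {A, B, C, D, E, F}.
That's 1 component.

1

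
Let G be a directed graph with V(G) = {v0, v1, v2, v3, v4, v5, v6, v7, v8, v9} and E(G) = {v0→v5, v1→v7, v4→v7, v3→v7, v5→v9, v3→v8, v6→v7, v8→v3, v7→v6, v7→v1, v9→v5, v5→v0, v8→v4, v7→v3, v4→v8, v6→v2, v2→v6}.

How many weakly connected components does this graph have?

2

From v0: component {v0, v5, v9}.
From v1: component {v1, v2, v3, v4, v6, v7, v8}.
That's 2 components.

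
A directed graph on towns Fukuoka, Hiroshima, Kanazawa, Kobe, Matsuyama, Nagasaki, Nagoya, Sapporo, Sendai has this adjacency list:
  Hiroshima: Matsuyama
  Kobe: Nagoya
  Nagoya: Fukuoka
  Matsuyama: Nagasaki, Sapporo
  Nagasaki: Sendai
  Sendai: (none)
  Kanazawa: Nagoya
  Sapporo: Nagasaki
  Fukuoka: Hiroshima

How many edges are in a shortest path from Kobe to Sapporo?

5

Distance 0: Kobe.
Distance 1: Nagoya.
Distance 2: Fukuoka.
Distance 3: Hiroshima.
Distance 4: Matsuyama.
Distance 5: Nagasaki, Sapporo — contains Sapporo.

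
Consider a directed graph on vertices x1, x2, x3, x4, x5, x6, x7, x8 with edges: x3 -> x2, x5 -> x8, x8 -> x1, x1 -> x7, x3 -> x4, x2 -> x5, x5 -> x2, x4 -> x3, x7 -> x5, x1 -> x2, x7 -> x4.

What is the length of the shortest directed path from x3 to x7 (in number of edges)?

5

Distance 0: x3.
Distance 1: x2, x4.
Distance 2: x5.
Distance 3: x8.
Distance 4: x1.
Distance 5: x7 — contains x7.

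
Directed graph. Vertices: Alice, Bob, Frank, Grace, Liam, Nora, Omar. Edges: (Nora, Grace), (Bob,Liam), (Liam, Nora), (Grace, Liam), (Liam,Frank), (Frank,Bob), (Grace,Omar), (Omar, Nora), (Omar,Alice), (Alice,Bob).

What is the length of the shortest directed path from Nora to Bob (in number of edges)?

Distance 0: Nora.
Distance 1: Grace.
Distance 2: Liam, Omar.
Distance 3: Alice, Frank.
Distance 4: Bob — contains Bob.

4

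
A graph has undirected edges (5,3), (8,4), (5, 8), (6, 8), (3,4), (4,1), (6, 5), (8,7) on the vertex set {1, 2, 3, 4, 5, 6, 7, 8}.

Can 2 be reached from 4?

Explore from 4.
Distance 1: reach 1, 3, 8.
Distance 2: reach 5, 6, 7.
The search is exhausted without reaching 2; it lies in a different component.

No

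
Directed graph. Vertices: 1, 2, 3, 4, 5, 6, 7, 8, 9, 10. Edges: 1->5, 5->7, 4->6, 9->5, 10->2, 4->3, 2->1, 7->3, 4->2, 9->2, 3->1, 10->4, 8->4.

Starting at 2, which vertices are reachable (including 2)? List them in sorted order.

Start at 2.
Its neighbours: 1.
Then their neighbours: 5.
Then next layer: 7.
Then next layer: 3.
Nothing further is reachable.

1, 2, 3, 5, 7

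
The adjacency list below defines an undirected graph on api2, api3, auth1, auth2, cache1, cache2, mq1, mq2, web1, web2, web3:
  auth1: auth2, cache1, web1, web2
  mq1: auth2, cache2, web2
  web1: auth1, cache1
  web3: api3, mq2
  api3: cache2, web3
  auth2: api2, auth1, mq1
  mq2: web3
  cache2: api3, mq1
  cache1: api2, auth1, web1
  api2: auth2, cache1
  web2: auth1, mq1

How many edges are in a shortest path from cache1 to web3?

6

Distance 0: cache1.
Distance 1: api2, auth1, web1.
Distance 2: auth2, web2.
Distance 3: mq1.
Distance 4: cache2.
Distance 5: api3.
Distance 6: web3 — contains web3.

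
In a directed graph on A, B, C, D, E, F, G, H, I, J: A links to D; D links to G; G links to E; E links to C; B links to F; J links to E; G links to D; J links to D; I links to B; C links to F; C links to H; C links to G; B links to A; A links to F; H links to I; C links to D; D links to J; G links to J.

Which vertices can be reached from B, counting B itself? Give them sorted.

Start at B.
Its neighbours: A, F.
Then their neighbours: D.
Then next layer: G, J.
Then next layer: E.
Then next layer: C.
Then next layer: H.
Then next layer: I.
Every vertex is now reached.

A, B, C, D, E, F, G, H, I, J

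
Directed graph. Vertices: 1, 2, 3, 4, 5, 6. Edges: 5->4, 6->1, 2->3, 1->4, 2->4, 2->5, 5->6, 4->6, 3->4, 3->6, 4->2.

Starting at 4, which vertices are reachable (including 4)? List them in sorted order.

1, 2, 3, 4, 5, 6

Start at 4.
Its neighbours: 2, 6.
Then their neighbours: 1, 3, 5.
Every vertex is now reached.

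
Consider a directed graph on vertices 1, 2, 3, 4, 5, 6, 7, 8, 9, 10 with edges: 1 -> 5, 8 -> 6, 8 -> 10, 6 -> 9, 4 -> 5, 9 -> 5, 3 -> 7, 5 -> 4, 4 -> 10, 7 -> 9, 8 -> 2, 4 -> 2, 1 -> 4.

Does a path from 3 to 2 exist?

Explore from 3.
Distance 1: reach 7.
Distance 2: reach 9.
Distance 3: reach 5.
Distance 4: reach 4.
Distance 5: reach 2, 10.
Found 2.

Yes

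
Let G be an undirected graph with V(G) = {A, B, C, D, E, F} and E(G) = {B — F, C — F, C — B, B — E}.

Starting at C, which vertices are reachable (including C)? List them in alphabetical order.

B, C, E, F

Start at C.
Its neighbours: B, F.
Then their neighbours: E.
Nothing further is reachable.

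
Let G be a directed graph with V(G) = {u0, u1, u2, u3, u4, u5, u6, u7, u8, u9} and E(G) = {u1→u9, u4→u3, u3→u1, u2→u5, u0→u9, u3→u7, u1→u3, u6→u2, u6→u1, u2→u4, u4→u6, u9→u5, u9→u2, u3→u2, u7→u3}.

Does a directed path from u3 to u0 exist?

No

Explore from u3.
Distance 1: reach u1, u2, u7.
Distance 2: reach u4, u5, u9.
Distance 3: reach u6.
The search from u3 is exhausted; no directed path reaches u0.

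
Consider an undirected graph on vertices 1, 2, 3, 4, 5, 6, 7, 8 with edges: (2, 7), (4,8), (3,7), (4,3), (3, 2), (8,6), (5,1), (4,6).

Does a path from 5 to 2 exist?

No

Explore from 5.
Distance 1: reach 1.
The search is exhausted without reaching 2; it lies in a different component.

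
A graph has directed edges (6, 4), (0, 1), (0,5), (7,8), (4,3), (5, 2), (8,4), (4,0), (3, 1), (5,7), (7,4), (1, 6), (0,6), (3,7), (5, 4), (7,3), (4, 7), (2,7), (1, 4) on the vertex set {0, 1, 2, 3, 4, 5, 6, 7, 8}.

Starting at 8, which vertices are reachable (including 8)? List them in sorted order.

Start at 8.
Its neighbours: 4.
Then their neighbours: 0, 3, 7.
Then next layer: 1, 5, 6.
Then next layer: 2.
Every vertex is now reached.

0, 1, 2, 3, 4, 5, 6, 7, 8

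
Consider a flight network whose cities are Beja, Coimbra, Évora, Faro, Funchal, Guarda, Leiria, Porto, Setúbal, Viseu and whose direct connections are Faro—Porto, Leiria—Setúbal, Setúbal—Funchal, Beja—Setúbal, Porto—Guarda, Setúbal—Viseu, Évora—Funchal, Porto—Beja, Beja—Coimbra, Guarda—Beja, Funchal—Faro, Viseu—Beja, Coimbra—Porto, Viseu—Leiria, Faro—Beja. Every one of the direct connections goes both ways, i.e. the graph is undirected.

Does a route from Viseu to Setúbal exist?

Explore from Viseu.
Distance 1: reach Beja, Leiria, Setúbal.
Found Setúbal.

Yes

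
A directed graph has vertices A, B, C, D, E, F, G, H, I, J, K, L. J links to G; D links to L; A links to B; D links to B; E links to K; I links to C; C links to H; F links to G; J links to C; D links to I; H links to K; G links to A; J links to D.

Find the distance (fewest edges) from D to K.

4

Distance 0: D.
Distance 1: B, I, L.
Distance 2: C.
Distance 3: H.
Distance 4: K — contains K.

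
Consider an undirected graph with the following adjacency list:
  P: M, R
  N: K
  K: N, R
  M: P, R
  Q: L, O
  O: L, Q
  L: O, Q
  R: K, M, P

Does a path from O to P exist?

Explore from O.
Distance 1: reach L, Q.
The search is exhausted without reaching P; it lies in a different component.

No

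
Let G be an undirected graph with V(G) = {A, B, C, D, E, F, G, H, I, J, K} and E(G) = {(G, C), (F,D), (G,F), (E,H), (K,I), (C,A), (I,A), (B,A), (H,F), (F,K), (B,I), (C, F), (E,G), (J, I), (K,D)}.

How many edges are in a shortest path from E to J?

5

Distance 0: E.
Distance 1: G, H.
Distance 2: C, F.
Distance 3: A, D, K.
Distance 4: B, I.
Distance 5: J — contains J.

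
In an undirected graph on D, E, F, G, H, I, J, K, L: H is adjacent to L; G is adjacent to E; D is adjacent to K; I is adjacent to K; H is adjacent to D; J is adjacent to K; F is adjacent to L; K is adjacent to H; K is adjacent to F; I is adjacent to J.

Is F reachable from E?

Explore from E.
Distance 1: reach G.
The search is exhausted without reaching F; it lies in a different component.

No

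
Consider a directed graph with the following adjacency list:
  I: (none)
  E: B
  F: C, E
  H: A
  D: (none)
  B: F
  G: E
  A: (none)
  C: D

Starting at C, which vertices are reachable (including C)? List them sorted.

C, D

Start at C.
Its neighbours: D.
Nothing further is reachable.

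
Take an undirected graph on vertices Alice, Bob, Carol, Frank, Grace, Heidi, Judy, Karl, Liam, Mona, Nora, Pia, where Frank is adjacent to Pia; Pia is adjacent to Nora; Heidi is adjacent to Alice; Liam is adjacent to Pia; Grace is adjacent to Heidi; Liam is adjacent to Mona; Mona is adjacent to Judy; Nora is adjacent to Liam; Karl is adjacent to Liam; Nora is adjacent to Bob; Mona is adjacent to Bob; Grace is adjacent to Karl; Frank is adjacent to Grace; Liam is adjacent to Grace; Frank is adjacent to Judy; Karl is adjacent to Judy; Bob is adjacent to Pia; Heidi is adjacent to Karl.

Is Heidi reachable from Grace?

Yes

Explore from Grace.
Distance 1: reach Frank, Heidi, Karl, Liam.
Found Heidi.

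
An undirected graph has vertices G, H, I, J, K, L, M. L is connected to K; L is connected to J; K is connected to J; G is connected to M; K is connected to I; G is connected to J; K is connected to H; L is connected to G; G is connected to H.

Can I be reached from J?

Yes

Explore from J.
Distance 1: reach G, K, L.
Distance 2: reach H, I, M.
Found I.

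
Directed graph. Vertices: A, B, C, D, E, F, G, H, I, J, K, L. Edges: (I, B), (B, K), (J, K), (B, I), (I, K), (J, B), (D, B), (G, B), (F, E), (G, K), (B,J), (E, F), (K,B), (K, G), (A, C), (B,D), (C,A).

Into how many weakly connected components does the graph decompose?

5

From A: component {A, C}.
From B: component {B, D, G, I, J, K}.
From E: component {E, F}.
From H: component {H}.
From L: component {L}.
That's 5 components.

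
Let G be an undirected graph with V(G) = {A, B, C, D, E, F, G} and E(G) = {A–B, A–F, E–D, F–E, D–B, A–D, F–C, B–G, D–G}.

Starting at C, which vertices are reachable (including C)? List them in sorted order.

A, B, C, D, E, F, G

Start at C.
Its neighbours: F.
Then their neighbours: A, E.
Then next layer: B, D.
Then next layer: G.
Every vertex is now reached.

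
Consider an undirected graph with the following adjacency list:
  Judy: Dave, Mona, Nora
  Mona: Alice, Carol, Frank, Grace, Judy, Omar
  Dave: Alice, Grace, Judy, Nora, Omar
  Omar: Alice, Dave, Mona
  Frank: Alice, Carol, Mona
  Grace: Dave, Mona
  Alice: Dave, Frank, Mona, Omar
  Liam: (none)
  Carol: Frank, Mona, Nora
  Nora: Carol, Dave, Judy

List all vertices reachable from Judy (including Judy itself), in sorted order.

Alice, Carol, Dave, Frank, Grace, Judy, Mona, Nora, Omar

Start at Judy.
Its neighbours: Dave, Mona, Nora.
Then their neighbours: Alice, Carol, Frank, Grace, Omar.
Nothing further is reachable.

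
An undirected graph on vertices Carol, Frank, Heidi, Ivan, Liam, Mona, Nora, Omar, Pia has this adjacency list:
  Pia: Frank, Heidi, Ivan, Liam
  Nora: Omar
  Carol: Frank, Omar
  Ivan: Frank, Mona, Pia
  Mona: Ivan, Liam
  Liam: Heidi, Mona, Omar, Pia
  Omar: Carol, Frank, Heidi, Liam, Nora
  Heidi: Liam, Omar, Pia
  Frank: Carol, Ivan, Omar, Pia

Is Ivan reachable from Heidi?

Explore from Heidi.
Distance 1: reach Liam, Omar, Pia.
Distance 2: reach Carol, Frank, Ivan, Mona, Nora.
Found Ivan.

Yes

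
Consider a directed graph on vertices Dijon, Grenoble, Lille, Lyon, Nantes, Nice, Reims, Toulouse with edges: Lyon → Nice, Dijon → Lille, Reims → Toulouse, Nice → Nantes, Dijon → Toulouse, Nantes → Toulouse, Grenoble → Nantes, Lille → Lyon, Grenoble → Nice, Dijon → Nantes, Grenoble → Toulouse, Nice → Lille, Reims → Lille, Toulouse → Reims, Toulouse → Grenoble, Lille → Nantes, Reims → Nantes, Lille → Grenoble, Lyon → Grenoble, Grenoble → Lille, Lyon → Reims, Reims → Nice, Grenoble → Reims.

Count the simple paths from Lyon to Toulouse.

Lyon→Grenoble→Lille→Nantes→Toulouse
Lyon→Grenoble→Nantes→Toulouse
Lyon→Grenoble→Nice→Lille→Nantes→Toulouse
Lyon→Grenoble→Nice→Nantes→Toulouse
Lyon→Grenoble→Reims→Lille→Nantes→Toulouse
Lyon→Grenoble→Reims→Nantes→Toulouse
Lyon→Grenoble→Reims→Nice→Lille→Nantes→Toulouse
Lyon→Grenoble→Reims→Nice→Nantes→Toulouse
... and 18 more.

26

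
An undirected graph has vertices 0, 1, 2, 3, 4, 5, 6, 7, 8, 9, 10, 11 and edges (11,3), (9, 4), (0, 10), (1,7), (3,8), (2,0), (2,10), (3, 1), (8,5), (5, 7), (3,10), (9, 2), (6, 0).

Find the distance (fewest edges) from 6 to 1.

Distance 0: 6.
Distance 1: 0.
Distance 2: 2, 10.
Distance 3: 3, 9.
Distance 4: 1, 4, 8, 11 — contains 1.

4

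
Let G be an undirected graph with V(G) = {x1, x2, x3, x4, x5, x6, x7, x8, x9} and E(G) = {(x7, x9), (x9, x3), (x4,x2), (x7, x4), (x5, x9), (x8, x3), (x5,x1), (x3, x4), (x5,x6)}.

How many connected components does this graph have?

From x1: component {x1, x2, x3, x4, x5, x6, x7, x8, x9}.
That's 1 component.

1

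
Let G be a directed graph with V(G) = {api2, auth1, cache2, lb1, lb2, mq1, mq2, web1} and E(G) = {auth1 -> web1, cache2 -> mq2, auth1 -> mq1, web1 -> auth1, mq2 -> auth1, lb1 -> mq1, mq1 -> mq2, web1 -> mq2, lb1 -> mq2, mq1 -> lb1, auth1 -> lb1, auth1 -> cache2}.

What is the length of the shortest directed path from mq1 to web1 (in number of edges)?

Distance 0: mq1.
Distance 1: lb1, mq2.
Distance 2: auth1.
Distance 3: cache2, web1 — contains web1.

3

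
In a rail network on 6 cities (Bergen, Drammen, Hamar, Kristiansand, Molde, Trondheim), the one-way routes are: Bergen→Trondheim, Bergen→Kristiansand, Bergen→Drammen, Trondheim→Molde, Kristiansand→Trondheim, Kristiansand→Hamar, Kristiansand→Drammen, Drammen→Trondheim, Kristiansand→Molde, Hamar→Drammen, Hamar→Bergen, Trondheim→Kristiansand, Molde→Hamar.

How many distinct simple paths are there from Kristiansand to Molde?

6

Kristiansand→Drammen→Trondheim→Molde
Kristiansand→Hamar→Bergen→Drammen→Trondheim→Molde
Kristiansand→Hamar→Bergen→Trondheim→Molde
Kristiansand→Hamar→Drammen→Trondheim→Molde
Kristiansand→Molde
Kristiansand→Trondheim→Molde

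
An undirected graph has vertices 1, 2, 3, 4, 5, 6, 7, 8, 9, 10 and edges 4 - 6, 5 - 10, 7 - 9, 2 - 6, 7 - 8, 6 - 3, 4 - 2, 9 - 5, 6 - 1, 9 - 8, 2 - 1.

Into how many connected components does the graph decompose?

From 1: component {1, 2, 3, 4, 6}.
From 5: component {5, 7, 8, 9, 10}.
That's 2 components.

2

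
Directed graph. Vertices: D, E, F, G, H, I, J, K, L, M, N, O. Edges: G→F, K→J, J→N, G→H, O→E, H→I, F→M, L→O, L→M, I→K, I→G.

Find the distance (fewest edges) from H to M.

4

Distance 0: H.
Distance 1: I.
Distance 2: G, K.
Distance 3: F, J.
Distance 4: M, N — contains M.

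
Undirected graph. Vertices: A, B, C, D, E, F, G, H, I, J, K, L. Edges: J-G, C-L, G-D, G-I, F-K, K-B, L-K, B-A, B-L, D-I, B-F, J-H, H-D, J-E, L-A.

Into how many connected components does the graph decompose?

2

From A: component {A, B, C, F, K, L}.
From D: component {D, E, G, H, I, J}.
That's 2 components.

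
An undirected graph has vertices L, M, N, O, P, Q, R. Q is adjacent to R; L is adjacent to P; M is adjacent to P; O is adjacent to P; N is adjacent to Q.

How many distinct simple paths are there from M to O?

M–P–O

1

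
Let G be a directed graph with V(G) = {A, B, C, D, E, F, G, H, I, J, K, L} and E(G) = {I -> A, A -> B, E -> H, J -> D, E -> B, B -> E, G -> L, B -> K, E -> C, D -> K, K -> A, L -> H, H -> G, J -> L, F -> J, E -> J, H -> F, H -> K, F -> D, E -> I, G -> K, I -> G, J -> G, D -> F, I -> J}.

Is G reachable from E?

Explore from E.
Distance 1: reach B, C, H, I, J.
Distance 2: reach A, D, F, G, K, L.
Found G.

Yes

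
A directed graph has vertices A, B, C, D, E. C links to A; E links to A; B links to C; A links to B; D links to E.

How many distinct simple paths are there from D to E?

1

D→E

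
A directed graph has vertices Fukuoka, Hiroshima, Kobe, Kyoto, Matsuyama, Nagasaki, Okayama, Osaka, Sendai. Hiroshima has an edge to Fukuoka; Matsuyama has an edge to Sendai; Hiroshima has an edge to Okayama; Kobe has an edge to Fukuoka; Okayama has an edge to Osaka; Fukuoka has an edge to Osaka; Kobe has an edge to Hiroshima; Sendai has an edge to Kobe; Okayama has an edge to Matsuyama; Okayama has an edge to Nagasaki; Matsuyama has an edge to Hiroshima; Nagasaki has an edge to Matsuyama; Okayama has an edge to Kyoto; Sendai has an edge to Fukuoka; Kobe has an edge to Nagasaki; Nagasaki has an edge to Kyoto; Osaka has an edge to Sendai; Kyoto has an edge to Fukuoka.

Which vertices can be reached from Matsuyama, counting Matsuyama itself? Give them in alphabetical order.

Fukuoka, Hiroshima, Kobe, Kyoto, Matsuyama, Nagasaki, Okayama, Osaka, Sendai

Start at Matsuyama.
Its neighbours: Hiroshima, Sendai.
Then their neighbours: Fukuoka, Kobe, Okayama.
Then next layer: Kyoto, Nagasaki, Osaka.
Every vertex is now reached.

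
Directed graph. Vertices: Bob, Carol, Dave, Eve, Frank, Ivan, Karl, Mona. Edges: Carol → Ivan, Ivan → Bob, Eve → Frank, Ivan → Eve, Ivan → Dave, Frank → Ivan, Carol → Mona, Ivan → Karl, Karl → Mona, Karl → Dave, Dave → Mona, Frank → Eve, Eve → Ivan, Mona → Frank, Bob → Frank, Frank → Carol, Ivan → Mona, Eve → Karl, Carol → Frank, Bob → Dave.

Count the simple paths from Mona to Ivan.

Mona→Frank→Carol→Ivan
Mona→Frank→Eve→Ivan
Mona→Frank→Ivan

3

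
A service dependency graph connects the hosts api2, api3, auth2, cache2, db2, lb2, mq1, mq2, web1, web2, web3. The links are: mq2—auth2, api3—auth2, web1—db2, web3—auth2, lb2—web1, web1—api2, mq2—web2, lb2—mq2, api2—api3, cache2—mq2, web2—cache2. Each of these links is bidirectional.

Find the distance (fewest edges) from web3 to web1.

Distance 0: web3.
Distance 1: auth2.
Distance 2: api3, mq2.
Distance 3: api2, cache2, lb2, web2.
Distance 4: web1 — contains web1.

4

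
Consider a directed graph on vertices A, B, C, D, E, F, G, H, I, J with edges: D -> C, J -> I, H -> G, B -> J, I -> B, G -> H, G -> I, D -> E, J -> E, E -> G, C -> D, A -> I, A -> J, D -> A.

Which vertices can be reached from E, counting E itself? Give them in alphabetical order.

Start at E.
Its neighbours: G.
Then their neighbours: H, I.
Then next layer: B.
Then next layer: J.
Nothing further is reachable.

B, E, G, H, I, J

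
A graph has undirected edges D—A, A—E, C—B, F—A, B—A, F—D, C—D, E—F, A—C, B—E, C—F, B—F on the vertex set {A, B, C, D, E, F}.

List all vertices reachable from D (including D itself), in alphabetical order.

A, B, C, D, E, F

Start at D.
Its neighbours: A, C, F.
Then their neighbours: B, E.
Every vertex is now reached.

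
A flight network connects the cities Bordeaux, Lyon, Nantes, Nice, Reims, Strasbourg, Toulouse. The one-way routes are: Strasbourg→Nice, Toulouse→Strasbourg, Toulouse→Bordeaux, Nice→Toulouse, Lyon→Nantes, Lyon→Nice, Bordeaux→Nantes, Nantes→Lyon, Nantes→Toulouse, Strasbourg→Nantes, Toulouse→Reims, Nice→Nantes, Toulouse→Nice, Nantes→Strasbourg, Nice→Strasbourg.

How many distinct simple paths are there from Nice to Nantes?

4

Nice→Nantes
Nice→Strasbourg→Nantes
Nice→Toulouse→Bordeaux→Nantes
Nice→Toulouse→Strasbourg→Nantes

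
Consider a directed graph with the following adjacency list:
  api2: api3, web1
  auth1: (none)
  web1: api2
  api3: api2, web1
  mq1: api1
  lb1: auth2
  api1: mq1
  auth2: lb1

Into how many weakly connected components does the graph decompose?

4

From api1: component {api1, mq1}.
From api2: component {api2, api3, web1}.
From auth1: component {auth1}.
From auth2: component {auth2, lb1}.
That's 4 components.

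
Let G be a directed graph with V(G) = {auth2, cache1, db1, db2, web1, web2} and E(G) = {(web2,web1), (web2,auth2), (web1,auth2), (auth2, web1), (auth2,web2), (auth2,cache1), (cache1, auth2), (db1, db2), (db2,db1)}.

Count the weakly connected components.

2

From auth2: component {auth2, cache1, web1, web2}.
From db1: component {db1, db2}.
That's 2 components.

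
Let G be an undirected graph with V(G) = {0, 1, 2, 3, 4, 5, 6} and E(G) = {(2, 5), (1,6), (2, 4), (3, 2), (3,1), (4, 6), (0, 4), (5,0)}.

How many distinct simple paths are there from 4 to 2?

3

4–0–5–2
4–2
4–6–1–3–2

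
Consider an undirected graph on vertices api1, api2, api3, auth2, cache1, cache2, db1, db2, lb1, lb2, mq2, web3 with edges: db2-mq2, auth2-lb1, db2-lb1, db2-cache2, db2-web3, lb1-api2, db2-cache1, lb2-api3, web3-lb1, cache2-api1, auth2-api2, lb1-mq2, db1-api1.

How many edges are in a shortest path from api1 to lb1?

Distance 0: api1.
Distance 1: cache2, db1.
Distance 2: db2.
Distance 3: cache1, lb1, mq2, web3 — contains lb1.

3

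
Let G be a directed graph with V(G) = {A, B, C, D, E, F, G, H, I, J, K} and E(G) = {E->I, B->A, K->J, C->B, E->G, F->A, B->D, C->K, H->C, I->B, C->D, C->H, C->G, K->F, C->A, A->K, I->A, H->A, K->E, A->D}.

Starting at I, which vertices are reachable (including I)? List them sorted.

Start at I.
Its neighbours: A, B.
Then their neighbours: D, K.
Then next layer: E, F, J.
Then next layer: G.
Nothing further is reachable.

A, B, D, E, F, G, I, J, K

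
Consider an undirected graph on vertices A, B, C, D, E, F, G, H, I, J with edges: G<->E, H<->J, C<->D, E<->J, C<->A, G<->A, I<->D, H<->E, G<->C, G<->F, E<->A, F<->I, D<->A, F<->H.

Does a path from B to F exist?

No

B has no edges, so nothing is reachable from it.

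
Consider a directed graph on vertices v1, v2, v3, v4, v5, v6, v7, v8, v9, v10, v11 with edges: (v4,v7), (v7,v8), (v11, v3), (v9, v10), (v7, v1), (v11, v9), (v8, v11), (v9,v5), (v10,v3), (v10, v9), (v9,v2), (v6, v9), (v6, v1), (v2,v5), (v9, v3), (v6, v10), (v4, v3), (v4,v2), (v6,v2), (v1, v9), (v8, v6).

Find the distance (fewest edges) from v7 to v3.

Distance 0: v7.
Distance 1: v1, v8.
Distance 2: v6, v9, v11.
Distance 3: v2, v3, v5, v10 — contains v3.

3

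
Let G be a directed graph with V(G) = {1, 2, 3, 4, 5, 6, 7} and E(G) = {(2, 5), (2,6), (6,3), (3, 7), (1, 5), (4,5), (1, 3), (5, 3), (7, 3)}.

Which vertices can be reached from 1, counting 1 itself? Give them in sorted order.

Start at 1.
Its neighbours: 3, 5.
Then their neighbours: 7.
Nothing further is reachable.

1, 3, 5, 7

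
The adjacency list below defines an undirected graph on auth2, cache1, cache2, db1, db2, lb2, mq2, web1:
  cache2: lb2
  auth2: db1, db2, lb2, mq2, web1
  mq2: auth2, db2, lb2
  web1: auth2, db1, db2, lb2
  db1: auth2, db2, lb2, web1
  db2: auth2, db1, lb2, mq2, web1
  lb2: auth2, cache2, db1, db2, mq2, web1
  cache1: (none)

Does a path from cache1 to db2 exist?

No

cache1 has no edges, so nothing is reachable from it.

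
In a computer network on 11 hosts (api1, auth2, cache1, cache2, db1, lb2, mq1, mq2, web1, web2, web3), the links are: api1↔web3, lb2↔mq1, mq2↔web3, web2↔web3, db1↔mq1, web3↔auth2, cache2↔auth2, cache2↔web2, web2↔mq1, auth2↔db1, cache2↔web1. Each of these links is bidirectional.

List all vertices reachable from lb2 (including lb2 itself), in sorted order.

api1, auth2, cache2, db1, lb2, mq1, mq2, web1, web2, web3

Start at lb2.
Its neighbours: mq1.
Then their neighbours: db1, web2.
Then next layer: auth2, cache2, web3.
Then next layer: api1, mq2, web1.
Nothing further is reachable.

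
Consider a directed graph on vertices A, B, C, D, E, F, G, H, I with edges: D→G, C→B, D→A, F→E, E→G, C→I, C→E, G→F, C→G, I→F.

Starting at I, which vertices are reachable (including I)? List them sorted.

Start at I.
Its neighbours: F.
Then their neighbours: E.
Then next layer: G.
Nothing further is reachable.

E, F, G, I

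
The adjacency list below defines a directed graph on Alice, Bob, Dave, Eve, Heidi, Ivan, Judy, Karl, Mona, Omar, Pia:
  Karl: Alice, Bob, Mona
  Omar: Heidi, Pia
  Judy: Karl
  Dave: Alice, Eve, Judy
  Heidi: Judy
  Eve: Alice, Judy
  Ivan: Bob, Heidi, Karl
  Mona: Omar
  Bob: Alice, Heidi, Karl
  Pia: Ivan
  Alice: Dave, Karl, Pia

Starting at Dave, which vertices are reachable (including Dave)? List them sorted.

Start at Dave.
Its neighbours: Alice, Eve, Judy.
Then their neighbours: Karl, Pia.
Then next layer: Bob, Ivan, Mona.
Then next layer: Heidi, Omar.
Every vertex is now reached.

Alice, Bob, Dave, Eve, Heidi, Ivan, Judy, Karl, Mona, Omar, Pia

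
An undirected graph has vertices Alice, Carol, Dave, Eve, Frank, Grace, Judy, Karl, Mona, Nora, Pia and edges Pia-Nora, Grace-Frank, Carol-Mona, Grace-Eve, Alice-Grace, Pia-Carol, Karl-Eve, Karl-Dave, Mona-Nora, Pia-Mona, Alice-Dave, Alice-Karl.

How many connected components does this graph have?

3

From Alice: component {Alice, Dave, Eve, Frank, Grace, Karl}.
From Carol: component {Carol, Mona, Nora, Pia}.
From Judy: component {Judy}.
That's 3 components.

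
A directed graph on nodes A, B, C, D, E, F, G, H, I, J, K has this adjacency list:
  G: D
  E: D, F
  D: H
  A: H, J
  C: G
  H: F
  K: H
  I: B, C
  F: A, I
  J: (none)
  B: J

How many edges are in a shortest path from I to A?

6

Distance 0: I.
Distance 1: B, C.
Distance 2: G, J.
Distance 3: D.
Distance 4: H.
Distance 5: F.
Distance 6: A — contains A.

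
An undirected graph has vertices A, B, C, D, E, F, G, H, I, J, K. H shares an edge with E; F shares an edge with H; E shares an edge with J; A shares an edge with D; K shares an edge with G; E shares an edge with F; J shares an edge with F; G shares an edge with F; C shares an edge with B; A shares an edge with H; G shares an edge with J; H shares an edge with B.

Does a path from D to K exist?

Explore from D.
Distance 1: reach A.
Distance 2: reach H.
Distance 3: reach B, E, F.
Distance 4: reach C, G, J.
Distance 5: reach K.
Found K.

Yes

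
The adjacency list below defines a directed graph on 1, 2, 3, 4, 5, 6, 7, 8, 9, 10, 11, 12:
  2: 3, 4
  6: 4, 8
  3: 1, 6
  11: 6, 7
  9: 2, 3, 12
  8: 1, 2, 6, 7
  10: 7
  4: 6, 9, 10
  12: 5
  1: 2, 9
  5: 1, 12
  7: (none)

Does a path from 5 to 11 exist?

No

Explore from 5.
Distance 1: reach 1, 12.
Distance 2: reach 2, 9.
Distance 3: reach 3, 4.
Distance 4: reach 6, 10.
Distance 5: reach 7, 8.
The search from 5 is exhausted; no directed path reaches 11.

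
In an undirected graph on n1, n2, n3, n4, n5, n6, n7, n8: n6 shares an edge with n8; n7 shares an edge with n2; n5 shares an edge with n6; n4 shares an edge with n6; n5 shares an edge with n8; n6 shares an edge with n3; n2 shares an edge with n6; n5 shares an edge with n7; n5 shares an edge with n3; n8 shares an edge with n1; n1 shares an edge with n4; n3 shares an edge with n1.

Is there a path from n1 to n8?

Yes

Explore from n1.
Distance 1: reach n3, n4, n8.
Found n8.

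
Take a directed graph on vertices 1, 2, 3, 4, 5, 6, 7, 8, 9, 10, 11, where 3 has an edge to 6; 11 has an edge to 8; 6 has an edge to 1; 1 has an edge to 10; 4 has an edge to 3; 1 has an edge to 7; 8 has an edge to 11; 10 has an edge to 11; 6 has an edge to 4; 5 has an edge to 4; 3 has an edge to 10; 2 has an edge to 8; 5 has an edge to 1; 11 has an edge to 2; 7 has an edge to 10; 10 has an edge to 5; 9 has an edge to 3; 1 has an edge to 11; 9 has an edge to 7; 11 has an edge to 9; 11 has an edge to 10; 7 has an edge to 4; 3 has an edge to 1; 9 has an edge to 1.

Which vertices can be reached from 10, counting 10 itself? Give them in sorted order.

Start at 10.
Its neighbours: 5, 11.
Then their neighbours: 1, 2, 4, 8, 9.
Then next layer: 3, 7.
Then next layer: 6.
Every vertex is now reached.

1, 2, 3, 4, 5, 6, 7, 8, 9, 10, 11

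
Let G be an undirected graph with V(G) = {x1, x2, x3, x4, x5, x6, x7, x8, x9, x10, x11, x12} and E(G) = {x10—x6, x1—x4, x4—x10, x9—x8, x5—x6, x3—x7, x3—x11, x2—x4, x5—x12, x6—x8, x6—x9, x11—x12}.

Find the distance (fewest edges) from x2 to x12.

5

Distance 0: x2.
Distance 1: x4.
Distance 2: x1, x10.
Distance 3: x6.
Distance 4: x5, x8, x9.
Distance 5: x12 — contains x12.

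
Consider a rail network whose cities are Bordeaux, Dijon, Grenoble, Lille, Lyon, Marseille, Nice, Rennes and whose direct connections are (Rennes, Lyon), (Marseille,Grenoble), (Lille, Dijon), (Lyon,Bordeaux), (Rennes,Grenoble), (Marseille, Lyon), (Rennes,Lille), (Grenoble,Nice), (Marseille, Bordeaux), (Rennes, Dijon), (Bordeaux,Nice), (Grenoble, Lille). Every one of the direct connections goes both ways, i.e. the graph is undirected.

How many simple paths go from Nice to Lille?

19

Nice–Bordeaux–Lyon–Marseille–Grenoble–Lille
Nice–Bordeaux–Lyon–Marseille–Grenoble–Rennes–Dijon–Lille
Nice–Bordeaux–Lyon–Marseille–Grenoble–Rennes–Lille
Nice–Bordeaux–Lyon–Rennes–Dijon–Lille
Nice–Bordeaux–Lyon–Rennes–Grenoble–Lille
Nice–Bordeaux–Lyon–Rennes–Lille
Nice–Bordeaux–Marseille–Grenoble–Lille
Nice–Bordeaux–Marseille–Grenoble–Rennes–Dijon–Lille
... and 11 more.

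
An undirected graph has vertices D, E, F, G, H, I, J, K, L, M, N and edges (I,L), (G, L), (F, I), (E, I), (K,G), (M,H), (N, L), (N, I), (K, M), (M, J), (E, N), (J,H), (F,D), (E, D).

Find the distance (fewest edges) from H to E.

6

Distance 0: H.
Distance 1: J, M.
Distance 2: K.
Distance 3: G.
Distance 4: L.
Distance 5: I, N.
Distance 6: E, F — contains E.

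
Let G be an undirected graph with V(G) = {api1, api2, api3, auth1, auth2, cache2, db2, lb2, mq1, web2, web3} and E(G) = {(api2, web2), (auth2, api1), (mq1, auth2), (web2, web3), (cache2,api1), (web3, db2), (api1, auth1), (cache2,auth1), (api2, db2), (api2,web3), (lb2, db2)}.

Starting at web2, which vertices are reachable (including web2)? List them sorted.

Start at web2.
Its neighbours: api2, web3.
Then their neighbours: db2.
Then next layer: lb2.
Nothing further is reachable.

api2, db2, lb2, web2, web3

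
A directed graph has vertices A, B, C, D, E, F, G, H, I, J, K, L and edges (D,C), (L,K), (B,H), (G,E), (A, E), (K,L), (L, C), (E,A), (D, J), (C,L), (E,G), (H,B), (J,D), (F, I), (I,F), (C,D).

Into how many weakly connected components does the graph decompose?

4

From A: component {A, E, G}.
From B: component {B, H}.
From C: component {C, D, J, K, L}.
From F: component {F, I}.
That's 4 components.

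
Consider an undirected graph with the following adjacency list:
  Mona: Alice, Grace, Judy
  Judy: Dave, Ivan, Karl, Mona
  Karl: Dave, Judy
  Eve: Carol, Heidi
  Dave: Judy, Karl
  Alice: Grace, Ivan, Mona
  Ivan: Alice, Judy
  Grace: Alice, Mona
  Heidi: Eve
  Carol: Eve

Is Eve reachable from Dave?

Explore from Dave.
Distance 1: reach Judy, Karl.
Distance 2: reach Ivan, Mona.
Distance 3: reach Alice, Grace.
The search is exhausted without reaching Eve; it lies in a different component.

No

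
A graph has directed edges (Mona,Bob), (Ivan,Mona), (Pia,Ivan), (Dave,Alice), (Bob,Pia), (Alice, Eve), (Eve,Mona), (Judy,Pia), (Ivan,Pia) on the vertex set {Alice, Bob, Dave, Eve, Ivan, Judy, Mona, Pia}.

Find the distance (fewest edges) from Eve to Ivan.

4

Distance 0: Eve.
Distance 1: Mona.
Distance 2: Bob.
Distance 3: Pia.
Distance 4: Ivan — contains Ivan.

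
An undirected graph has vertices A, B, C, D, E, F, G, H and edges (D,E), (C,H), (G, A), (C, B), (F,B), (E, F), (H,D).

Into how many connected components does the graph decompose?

From A: component {A, G}.
From B: component {B, C, D, E, F, H}.
That's 2 components.

2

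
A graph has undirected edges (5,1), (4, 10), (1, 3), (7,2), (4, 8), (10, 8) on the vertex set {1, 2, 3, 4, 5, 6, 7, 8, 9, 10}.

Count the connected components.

5

From 1: component {1, 3, 5}.
From 2: component {2, 7}.
From 4: component {4, 8, 10}.
From 6: component {6}.
From 9: component {9}.
That's 5 components.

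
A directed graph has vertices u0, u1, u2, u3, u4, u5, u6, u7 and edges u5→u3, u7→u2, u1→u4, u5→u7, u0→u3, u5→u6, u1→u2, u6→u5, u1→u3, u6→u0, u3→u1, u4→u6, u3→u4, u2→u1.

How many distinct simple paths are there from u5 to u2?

u5→u3→u1→u2
u5→u6→u0→u3→u1→u2
u5→u7→u2

3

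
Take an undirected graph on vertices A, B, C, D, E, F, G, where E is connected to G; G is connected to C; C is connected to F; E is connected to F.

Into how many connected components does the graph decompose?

From A: component {A}.
From B: component {B}.
From C: component {C, E, F, G}.
From D: component {D}.
That's 4 components.

4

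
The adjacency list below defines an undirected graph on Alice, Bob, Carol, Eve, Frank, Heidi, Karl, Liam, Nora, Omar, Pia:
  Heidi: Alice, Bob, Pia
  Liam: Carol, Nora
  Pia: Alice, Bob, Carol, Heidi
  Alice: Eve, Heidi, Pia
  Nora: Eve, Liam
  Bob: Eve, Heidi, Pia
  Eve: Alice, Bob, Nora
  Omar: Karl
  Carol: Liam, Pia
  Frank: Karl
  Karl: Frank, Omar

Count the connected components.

2

From Alice: component {Alice, Bob, Carol, Eve, Heidi, Liam, Nora, Pia}.
From Frank: component {Frank, Karl, Omar}.
That's 2 components.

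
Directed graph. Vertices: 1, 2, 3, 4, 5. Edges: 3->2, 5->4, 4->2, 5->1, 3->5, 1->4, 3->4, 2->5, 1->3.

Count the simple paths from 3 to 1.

3→2→5→1
3→4→2→5→1
3→5→1

3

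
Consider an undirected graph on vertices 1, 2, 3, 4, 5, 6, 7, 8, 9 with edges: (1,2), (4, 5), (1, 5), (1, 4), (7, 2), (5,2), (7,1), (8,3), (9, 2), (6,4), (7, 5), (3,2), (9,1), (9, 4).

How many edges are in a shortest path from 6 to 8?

Distance 0: 6.
Distance 1: 4.
Distance 2: 1, 5, 9.
Distance 3: 2, 7.
Distance 4: 3.
Distance 5: 8 — contains 8.

5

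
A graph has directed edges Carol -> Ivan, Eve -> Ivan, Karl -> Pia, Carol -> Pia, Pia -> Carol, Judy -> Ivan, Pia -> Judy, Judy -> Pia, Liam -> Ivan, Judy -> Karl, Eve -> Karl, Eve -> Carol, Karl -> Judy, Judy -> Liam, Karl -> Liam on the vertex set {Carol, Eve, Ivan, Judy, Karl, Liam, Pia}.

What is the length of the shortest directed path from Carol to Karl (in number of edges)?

Distance 0: Carol.
Distance 1: Ivan, Pia.
Distance 2: Judy.
Distance 3: Karl, Liam — contains Karl.

3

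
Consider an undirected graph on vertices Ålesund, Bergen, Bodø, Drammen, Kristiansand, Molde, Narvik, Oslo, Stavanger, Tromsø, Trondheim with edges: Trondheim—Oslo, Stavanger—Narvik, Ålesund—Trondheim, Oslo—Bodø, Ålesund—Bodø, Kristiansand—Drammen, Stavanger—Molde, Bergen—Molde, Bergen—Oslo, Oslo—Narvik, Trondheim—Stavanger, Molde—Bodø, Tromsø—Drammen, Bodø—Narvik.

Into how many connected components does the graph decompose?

From Ålesund: component {Ålesund, Bergen, Bodø, Molde, Narvik, Oslo, Stavanger, Trondheim}.
From Drammen: component {Drammen, Kristiansand, Tromsø}.
That's 2 components.

2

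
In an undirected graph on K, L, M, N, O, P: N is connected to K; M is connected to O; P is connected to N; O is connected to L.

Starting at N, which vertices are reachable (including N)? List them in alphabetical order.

K, N, P

Start at N.
Its neighbours: K, P.
Nothing further is reachable.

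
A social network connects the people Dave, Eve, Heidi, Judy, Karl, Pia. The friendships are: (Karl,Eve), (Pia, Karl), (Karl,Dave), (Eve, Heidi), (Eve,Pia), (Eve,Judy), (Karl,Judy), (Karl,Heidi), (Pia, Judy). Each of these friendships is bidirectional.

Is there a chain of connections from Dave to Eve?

Explore from Dave.
Distance 1: reach Karl.
Distance 2: reach Eve, Heidi, Judy, Pia.
Found Eve.

Yes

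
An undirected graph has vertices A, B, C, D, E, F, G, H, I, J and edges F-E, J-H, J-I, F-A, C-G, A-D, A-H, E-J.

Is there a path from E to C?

No

Explore from E.
Distance 1: reach F, J.
Distance 2: reach A, H, I.
Distance 3: reach D.
The search is exhausted without reaching C; it lies in a different component.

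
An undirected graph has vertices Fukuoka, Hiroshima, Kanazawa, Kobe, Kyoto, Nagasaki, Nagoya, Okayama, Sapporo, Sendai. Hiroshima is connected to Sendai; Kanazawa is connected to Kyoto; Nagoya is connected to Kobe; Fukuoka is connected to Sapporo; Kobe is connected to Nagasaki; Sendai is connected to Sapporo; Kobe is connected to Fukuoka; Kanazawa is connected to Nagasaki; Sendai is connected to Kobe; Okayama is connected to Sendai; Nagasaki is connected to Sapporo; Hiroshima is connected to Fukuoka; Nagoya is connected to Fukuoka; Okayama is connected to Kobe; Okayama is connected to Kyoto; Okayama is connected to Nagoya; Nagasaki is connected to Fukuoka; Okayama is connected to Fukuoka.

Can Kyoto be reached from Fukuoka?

Explore from Fukuoka.
Distance 1: reach Hiroshima, Kobe, Nagasaki, Nagoya, Okayama, Sapporo.
Distance 2: reach Kanazawa, Kyoto, Sendai.
Found Kyoto.

Yes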